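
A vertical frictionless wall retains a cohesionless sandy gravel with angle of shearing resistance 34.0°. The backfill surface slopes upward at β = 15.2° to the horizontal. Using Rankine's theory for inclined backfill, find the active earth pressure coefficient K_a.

K_a = cos β · (cos β − √(cos²β − cos²φ)) / (cos β + √(cos²β − cos²φ)).
cos β = 0.9650, cos φ = 0.8290, √(cos²β − cos²φ) = 0.4939.
K_a = 0.9650 × (0.9650 − 0.4939)/(0.9650 + 0.4939) = 0.3116.

0.312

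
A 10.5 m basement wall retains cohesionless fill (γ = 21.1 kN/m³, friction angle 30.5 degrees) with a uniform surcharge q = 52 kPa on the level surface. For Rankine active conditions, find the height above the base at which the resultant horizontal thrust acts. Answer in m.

K_a = 0.3267.
Triangular part P₁ = ½K_aγH² = 380.0 at H/3 = 3.500 m; rectangular part P₂ = K_a q H = 178.4 at H/2 = 5.250 m.
ȳ = (P₁·3.500 + P₂·5.250)/(P₁+P₂) = 4.059 m.

4.06 m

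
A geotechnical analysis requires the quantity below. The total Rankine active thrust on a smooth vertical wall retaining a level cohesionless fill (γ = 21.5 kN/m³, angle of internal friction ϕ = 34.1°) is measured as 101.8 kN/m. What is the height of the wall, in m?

K_a = 0.2815. P_a = ½ K_a γ H² ⇒ H = √(2P_a/(K_a γ)).
H = √(2×101.8/(0.2815×21.5)) = 5.800 m.

5.80 m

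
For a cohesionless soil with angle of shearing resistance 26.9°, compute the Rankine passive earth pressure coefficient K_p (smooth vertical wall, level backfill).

K_p = (1 + sin φ)/(1 − sin φ) = tan²(45° + 26.9°/2) = 2.653.

2.65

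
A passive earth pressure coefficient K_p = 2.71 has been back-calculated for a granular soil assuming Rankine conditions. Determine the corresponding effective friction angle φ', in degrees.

K_p = (1+sin φ)/(1−sin φ) ⇒ sin φ = (K_p − 1)/(K_p + 1) = 0.4609.
φ = arcsin(0.4609) = 27.45°.

27.4°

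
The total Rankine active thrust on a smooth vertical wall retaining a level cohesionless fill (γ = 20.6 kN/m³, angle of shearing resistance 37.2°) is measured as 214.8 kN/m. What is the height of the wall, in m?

K_a = 0.2464. P_a = ½ K_a γ H² ⇒ H = √(2P_a/(K_a γ)).
H = √(2×214.8/(0.2464×20.6)) = 9.199 m.

9.20 m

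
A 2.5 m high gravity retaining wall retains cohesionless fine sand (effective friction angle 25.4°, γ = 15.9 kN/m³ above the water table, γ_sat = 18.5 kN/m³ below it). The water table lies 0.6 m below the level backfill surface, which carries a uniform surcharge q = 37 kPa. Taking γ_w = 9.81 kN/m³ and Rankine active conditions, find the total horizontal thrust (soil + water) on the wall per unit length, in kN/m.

K_a = tan²(45° − φ/2) = 0.3996.
γ' = 18.5 − 9.81 = 8.690 kN/m³. h₂ = H − d_w = 1.9 m.
σ'_h: at surface K_a·q = 14.79; at WT K_a(q+γd_w) = 18.60; at base K_a(q+γd_w+γ'h₂) = 25.20 kPa.
P₁ = ½(14.79+18.60)×0.6 = 10.02; P₂ = ½(18.60+25.20)×1.9 = 41.61; P_w = ½γ_w h₂² = 17.71.
Total = 10.02+41.61+17.71 = 69.33 kN/m.

69.3 kN/m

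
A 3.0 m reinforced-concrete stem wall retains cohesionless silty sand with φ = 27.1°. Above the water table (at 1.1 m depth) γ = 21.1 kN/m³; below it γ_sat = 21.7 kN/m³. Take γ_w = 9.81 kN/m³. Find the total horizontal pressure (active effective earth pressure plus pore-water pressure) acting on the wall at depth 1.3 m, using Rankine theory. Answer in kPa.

K_a = (1 − sin φ)/(1 + sin φ) = 0.3741.
γ' = 21.7 − 9.81 = 11.89 kN/m³.
Effective vertical stress at 1.3 m: σ'_v = 21.1×1.1 + 11.89×0.200 = 25.59 kPa.
σ'_h = K_a σ'_v = 0.3741 × 25.59 = 9.571 kPa; u = γ_w × 0.200 = 1.962 kPa.
Total σ_h = 9.571 + 1.962 = 11.53 kPa.

11.5 kPa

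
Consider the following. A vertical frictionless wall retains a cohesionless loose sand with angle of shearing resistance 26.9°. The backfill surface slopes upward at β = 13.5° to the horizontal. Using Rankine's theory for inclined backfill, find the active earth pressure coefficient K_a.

K_a = cos β · (cos β − √(cos²β − cos²φ)) / (cos β + √(cos²β − cos²φ)).
cos β = 0.9724, cos φ = 0.8918, √(cos²β − cos²φ) = 0.3876.
K_a = 0.9724 × (0.9724 − 0.3876)/(0.9724 + 0.3876) = 0.4182.

0.418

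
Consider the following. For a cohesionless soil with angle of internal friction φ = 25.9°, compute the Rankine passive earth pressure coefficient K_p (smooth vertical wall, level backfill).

2.55

K_p = (1 + sin φ)/(1 − sin φ) = tan²(45° + 25.9°/2) = 2.551.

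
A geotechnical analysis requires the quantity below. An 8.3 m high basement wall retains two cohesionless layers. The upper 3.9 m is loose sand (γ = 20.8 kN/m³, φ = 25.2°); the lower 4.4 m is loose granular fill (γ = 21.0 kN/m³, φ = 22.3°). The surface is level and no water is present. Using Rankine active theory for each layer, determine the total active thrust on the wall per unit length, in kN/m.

316 kN/m

K_a1 = tan²(45°−25.2°/2) = 0.4027; K_a2 = tan²(45°−22.3°/2) = 0.4498.
Layer 1: σ at base = K_a1 γ₁ h₁ = 32.67 kPa; P₁ = ½×32.67×3.9 = 63.71.
Layer 2: σ_v at top = γ₁h₁ = 81.12; σ_h top = K_a2×81.12 = 36.49; σ_h base = K_a2×(81.12+21.0×4.4) = 78.06.
P₂ = ½(36.49+78.06)×4.4 = 252.0. Total P_a = 63.71+252.0 = 315.7 kN/m.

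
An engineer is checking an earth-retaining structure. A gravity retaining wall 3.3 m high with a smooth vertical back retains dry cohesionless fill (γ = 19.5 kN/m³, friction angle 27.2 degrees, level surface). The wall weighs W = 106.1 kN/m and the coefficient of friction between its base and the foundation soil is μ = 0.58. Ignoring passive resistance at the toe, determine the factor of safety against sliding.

1.56

K_a = tan²(45° − 27.2°/2) = 0.3726.
P_a = ½K_aγH² = 0.5×0.3726×19.5×3.3² = 39.56 kN/m, acting at H/3 = 1.100 m above the base.
FS_sliding = μW / P_a = 0.58×106.1 / 39.56 = 1.556.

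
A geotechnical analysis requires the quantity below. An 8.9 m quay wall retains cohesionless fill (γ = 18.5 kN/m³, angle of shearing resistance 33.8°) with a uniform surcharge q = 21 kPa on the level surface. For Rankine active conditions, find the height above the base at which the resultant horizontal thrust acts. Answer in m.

3.27 m

K_a = 0.2851.
Triangular part P₁ = ½K_aγH² = 208.9 at H/3 = 2.967 m; rectangular part P₂ = K_a q H = 53.29 at H/2 = 4.450 m.
ȳ = (P₁·2.967 + P₂·4.450)/(P₁+P₂) = 3.268 m.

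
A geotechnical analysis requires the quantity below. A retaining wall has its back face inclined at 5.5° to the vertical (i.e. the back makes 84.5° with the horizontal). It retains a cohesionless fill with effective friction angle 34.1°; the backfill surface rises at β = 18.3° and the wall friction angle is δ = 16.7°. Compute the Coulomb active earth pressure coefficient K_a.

K_a = sin²(α+φ) / [sin²α · sin(α−δ) · (1 + √{sin(φ+δ)sin(φ−β) / (sin(α−δ)sin(α+β))})²].
With α = 84.5°, φ = 34.1°, δ = 16.7°, β = 18.3°: K_a = 0.3819.

0.382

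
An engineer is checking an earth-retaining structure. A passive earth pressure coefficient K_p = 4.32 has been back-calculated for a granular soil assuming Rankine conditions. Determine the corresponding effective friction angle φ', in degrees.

38.6°

K_p = (1+sin φ)/(1−sin φ) ⇒ sin φ = (K_p − 1)/(K_p + 1) = 0.6241.
φ = arcsin(0.6241) = 38.61°.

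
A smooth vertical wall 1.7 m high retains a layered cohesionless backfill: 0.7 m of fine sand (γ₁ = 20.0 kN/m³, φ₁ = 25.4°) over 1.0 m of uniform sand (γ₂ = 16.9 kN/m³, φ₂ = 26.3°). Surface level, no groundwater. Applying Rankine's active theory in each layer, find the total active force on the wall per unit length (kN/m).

10.6 kN/m

K_a1 = tan²(45°−25.4°/2) = 0.3996; K_a2 = tan²(45°−26.3°/2) = 0.3859.
Layer 1: σ at base = K_a1 γ₁ h₁ = 5.595 kPa; P₁ = ½×5.595×0.7 = 1.958.
Layer 2: σ_v at top = γ₁h₁ = 14.00; σ_h top = K_a2×14.00 = 5.403; σ_h base = K_a2×(14.00+16.9×1.0) = 11.93.
P₂ = ½(5.403+11.93)×1.0 = 8.664. Total P_a = 1.958+8.664 = 10.62 kN/m.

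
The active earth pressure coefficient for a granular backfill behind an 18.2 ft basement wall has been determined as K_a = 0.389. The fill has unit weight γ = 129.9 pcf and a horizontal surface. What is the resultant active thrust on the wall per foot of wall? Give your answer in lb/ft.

P = ½ K_a γ H² = 0.5 × 0.389 × 129.9 × 18.2² = 8369 lb/ft.

8370 lb/ft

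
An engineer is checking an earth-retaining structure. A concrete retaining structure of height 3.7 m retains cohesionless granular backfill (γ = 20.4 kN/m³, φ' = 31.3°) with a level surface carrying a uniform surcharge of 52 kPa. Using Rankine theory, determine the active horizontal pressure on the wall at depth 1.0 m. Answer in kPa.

K_a = (1 − sin φ)/(1 + sin φ) = 0.3162.
σ_v = γz + q = 20.4 × 1.0 + 52 = 72.40 kPa.
σ_h = K_a σ_v = 0.3162 × 72.40 = 22.89 kPa.

22.9 kPa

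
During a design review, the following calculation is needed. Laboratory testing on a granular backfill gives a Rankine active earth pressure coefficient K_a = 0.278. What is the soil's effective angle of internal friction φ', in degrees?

K_a = tan²(45° − φ/2) ⇒ 45° − φ/2 = arctan(√0.278) = 27.80°.
φ = 2(45° − 27.80°) = 34.40°.

34.4°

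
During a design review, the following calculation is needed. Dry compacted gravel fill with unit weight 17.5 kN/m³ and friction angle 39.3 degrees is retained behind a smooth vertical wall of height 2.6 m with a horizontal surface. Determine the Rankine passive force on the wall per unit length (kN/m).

K_p = tan²(45° + φ/2) = 4.455.
P_p = ½ K_p γ H² = 0.5 × 4.455 × 17.5 × 2.6² = 263.5 kN/m.

264 kN/m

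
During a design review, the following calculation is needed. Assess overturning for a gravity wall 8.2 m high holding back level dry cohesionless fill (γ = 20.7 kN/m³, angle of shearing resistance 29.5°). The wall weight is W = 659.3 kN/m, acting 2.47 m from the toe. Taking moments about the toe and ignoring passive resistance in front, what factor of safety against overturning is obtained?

2.52

K_a = tan²(45° − 29.5°/2) = 0.3401.
P_a = ½K_aγH² = 0.5×0.3401×20.7×8.2² = 236.7 kN/m, acting at H/3 = 2.733 m above the base.
Overturning moment M_o = P_a × H/3 = 236.7 × 2.733 = 646.9.
Resisting moment M_r = W × 2.47 = 659.3 × 2.47 = 1628.
FS_overturning = M_r/M_o = 1628/646.9 = 2.517.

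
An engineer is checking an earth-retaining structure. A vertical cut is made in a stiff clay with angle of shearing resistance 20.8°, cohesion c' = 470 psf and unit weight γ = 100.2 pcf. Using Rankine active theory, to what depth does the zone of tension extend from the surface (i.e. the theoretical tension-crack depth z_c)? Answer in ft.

K_a = tan²(45° − 20.8°/2) = 0.4759; √K_a = 0.6899.
The active pressure is zero where K_a γ z = 2c√K_a, so z_c = 2c/(γ√K_a) = 2×470/(100.2×0.6899) = 13.60 ft.

13.6 ft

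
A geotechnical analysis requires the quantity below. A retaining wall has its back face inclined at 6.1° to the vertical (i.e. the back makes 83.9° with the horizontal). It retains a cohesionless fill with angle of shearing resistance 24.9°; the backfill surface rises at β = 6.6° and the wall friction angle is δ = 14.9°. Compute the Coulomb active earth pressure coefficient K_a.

0.453

K_a = sin²(α+φ) / [sin²α · sin(α−δ) · (1 + √{sin(φ+δ)sin(φ−β) / (sin(α−δ)sin(α+β))})²].
With α = 83.9°, φ = 24.9°, δ = 14.9°, β = 6.6°: K_a = 0.4530.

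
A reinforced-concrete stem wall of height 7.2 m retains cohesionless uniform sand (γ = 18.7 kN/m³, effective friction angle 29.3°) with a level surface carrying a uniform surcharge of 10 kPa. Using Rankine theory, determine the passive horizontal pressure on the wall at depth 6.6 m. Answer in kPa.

389 kPa

K_p = (1 + sin φ)/(1 − sin φ) = 2.917.
σ_v = γz + q = 18.7 × 6.6 + 10 = 133.4 kPa.
σ_h = K_p σ_v = 2.917 × 133.4 = 389.2 kPa.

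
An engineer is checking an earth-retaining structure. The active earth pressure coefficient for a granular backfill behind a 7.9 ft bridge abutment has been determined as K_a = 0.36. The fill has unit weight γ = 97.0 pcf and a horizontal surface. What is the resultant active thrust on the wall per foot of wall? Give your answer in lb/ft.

P = ½ K_a γ H² = 0.5 × 0.36 × 97.0 × 7.9² = 1090 lb/ft.

1090 lb/ft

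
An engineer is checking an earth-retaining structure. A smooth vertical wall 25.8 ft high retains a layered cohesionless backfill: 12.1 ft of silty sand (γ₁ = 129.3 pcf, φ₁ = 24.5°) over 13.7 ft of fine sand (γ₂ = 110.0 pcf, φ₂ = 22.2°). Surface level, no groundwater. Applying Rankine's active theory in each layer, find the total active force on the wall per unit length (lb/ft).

K_a1 = tan²(45°−24.5°/2) = 0.4137; K_a2 = tan²(45°−22.2°/2) = 0.4515.
Layer 1: σ at base = K_a1 γ₁ h₁ = 647.3 psf; P₁ = ½×647.3×12.1 = 3916.
Layer 2: σ_v at top = γ₁h₁ = 1565; σ_h top = K_a2×1565 = 706.5; σ_h base = K_a2×(1565+110.0×13.7) = 1387.
P₂ = ½(706.5+1387)×13.7 = 14340. Total P_a = 3916+14340 = 18260 lb/ft.

18300 lb/ft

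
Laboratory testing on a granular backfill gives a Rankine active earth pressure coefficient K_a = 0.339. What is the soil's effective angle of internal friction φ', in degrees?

K_a = tan²(45° − φ/2) ⇒ 45° − φ/2 = arctan(√0.339) = 30.21°.
φ = 2(45° − 30.21°) = 29.58°.

29.6°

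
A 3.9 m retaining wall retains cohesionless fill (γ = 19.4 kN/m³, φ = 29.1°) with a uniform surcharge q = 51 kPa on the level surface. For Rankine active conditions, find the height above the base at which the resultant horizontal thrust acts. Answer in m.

1.67 m

K_a = 0.3456.
Triangular part P₁ = ½K_aγH² = 50.99 at H/3 = 1.300 m; rectangular part P₂ = K_a q H = 68.74 at H/2 = 1.950 m.
ȳ = (P₁·1.300 + P₂·1.950)/(P₁+P₂) = 1.673 m.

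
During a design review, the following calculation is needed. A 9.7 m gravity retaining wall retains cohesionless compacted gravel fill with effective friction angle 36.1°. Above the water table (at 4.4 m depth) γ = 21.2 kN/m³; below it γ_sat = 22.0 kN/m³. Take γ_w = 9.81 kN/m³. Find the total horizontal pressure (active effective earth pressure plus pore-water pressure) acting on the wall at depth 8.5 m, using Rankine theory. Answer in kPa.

77.3 kPa

K_a = (1 − sin φ)/(1 + sin φ) = 0.2585.
γ' = 22.0 − 9.81 = 12.19 kN/m³.
Effective vertical stress at 8.5 m: σ'_v = 21.2×4.4 + 12.19×4.10 = 143.3 kPa.
σ'_h = K_a σ'_v = 0.2585 × 143.3 = 37.03 kPa; u = γ_w × 4.10 = 40.22 kPa.
Total σ_h = 37.03 + 40.22 = 77.25 kPa.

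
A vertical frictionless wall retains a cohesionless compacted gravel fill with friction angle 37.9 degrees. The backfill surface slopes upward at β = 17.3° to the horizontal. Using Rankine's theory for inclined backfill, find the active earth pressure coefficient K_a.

0.267

K_a = cos β · (cos β − √(cos²β − cos²φ)) / (cos β + √(cos²β − cos²φ)).
cos β = 0.9548, cos φ = 0.7891, √(cos²β − cos²φ) = 0.5375.
K_a = 0.9548 × (0.9548 − 0.5375)/(0.9548 + 0.5375) = 0.2670.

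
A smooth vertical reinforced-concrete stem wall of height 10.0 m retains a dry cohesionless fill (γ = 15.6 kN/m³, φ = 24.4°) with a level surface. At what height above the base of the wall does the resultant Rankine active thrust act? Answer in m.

K_a = 0.4153.
The pressure distribution is triangular, so the resultant acts at H/3 above the base = 10.0/3 = 3.333 m.

3.33 m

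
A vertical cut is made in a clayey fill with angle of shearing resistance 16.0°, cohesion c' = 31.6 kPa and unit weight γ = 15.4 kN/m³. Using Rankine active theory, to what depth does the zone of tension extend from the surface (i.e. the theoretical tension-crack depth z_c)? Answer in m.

K_a = tan²(45° − 16.0°/2) = 0.5678; √K_a = 0.7536.
The active pressure is zero where K_a γ z = 2c√K_a, so z_c = 2c/(γ√K_a) = 2×31.6/(15.4×0.7536) = 5.446 m.

5.45 m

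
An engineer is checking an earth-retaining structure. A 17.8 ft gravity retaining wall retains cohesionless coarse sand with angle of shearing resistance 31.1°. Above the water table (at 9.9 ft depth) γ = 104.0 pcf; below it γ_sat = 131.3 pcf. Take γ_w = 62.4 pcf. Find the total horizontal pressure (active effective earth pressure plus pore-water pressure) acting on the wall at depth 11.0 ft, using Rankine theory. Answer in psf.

K_a = (1 − sin φ)/(1 + sin φ) = 0.3188.
γ' = 131.3 − 62.4 = 68.90 pcf.
Effective vertical stress at 11.0 ft: σ'_v = 104.0×9.9 + 68.90×1.10 = 1105 psf.
σ'_h = K_a σ'_v = 0.3188 × 1105 = 352.4 psf; u = γ_w × 1.10 = 68.64 psf.
Total σ_h = 352.4 + 68.64 = 421.0 psf.

421 psf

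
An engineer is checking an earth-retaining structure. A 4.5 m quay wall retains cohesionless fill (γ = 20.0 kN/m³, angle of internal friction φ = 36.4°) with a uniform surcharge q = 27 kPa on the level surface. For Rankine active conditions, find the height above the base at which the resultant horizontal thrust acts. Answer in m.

K_a = 0.2552.
Triangular part P₁ = ½K_aγH² = 51.67 at H/3 = 1.500 m; rectangular part P₂ = K_a q H = 31.00 at H/2 = 2.250 m.
ȳ = (P₁·1.500 + P₂·2.250)/(P₁+P₂) = 1.781 m.

1.78 m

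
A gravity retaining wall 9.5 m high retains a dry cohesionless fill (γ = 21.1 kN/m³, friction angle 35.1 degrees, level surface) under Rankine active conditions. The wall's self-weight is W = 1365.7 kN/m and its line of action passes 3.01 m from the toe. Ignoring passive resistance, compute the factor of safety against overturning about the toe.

5.05

K_a = tan²(45° − 35.1°/2) = 0.2698.
P_a = ½K_aγH² = 0.5×0.2698×21.1×9.5² = 256.9 kN/m, acting at H/3 = 3.167 m above the base.
Overturning moment M_o = P_a × H/3 = 256.9 × 3.167 = 813.6.
Resisting moment M_r = W × 3.01 = 1365.7 × 3.01 = 4111.
FS_overturning = M_r/M_o = 4111/813.6 = 5.053.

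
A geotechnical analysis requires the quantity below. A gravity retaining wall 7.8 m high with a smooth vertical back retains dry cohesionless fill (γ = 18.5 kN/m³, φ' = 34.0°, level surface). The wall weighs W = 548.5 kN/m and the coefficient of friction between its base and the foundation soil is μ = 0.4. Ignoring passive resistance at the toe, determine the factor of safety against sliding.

1.38

K_a = tan²(45° − 34.0°/2) = 0.2827.
P_a = ½K_aγH² = 0.5×0.2827×18.5×7.8² = 159.1 kN/m, acting at H/3 = 2.600 m above the base.
FS_sliding = μW / P_a = 0.4×548.5 / 159.1 = 1.379.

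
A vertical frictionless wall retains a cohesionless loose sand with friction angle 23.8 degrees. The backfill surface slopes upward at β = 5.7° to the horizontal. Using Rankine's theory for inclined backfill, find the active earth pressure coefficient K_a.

K_a = cos β · (cos β − √(cos²β − cos²φ)) / (cos β + √(cos²β − cos²φ)).
cos β = 0.9951, cos φ = 0.9150, √(cos²β − cos²φ) = 0.3911.
K_a = 0.9951 × (0.9951 − 0.3911)/(0.9951 + 0.3911) = 0.4335.

0.434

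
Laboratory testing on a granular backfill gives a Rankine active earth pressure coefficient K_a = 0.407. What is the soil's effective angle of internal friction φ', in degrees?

K_a = tan²(45° − φ/2) ⇒ 45° − φ/2 = arctan(√0.407) = 32.54°.
φ = 2(45° − 32.54°) = 24.93°.

24.9°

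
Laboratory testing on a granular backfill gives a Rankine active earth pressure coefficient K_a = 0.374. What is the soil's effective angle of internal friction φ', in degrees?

27.1°

K_a = tan²(45° − φ/2) ⇒ 45° − φ/2 = arctan(√0.374) = 31.45°.
φ = 2(45° − 31.45°) = 27.10°.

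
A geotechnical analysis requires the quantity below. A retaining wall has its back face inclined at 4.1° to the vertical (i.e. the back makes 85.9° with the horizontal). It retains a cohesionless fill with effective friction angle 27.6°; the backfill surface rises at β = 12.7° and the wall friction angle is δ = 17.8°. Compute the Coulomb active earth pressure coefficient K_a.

K_a = sin²(α+φ) / [sin²α · sin(α−δ) · (1 + √{sin(φ+δ)sin(φ−β) / (sin(α−δ)sin(α+β))})²].
With α = 85.9°, φ = 27.6°, δ = 17.8°, β = 12.7°: K_a = 0.4353.

0.435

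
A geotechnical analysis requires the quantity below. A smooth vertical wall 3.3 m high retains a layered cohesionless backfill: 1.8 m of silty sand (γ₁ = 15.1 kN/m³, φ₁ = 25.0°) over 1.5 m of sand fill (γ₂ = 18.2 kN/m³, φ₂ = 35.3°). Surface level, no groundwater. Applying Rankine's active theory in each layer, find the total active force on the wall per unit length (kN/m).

K_a1 = tan²(45°−25.0°/2) = 0.4059; K_a2 = tan²(45°−35.3°/2) = 0.2675.
Layer 1: σ at base = K_a1 γ₁ h₁ = 11.03 kPa; P₁ = ½×11.03×1.8 = 9.928.
Layer 2: σ_v at top = γ₁h₁ = 27.18; σ_h top = K_a2×27.18 = 7.272; σ_h base = K_a2×(27.18+18.2×1.5) = 14.58.
P₂ = ½(7.272+14.58)×1.5 = 16.39. Total P_a = 9.928+16.39 = 26.31 kN/m.

26.3 kN/m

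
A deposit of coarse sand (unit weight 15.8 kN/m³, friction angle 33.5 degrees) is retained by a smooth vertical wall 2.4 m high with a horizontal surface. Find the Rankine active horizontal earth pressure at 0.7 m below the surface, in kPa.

K_a = (1 − sin φ)/(1 + sin φ) = 0.2887.
σ_h = K_a γ z = 0.2887 × 15.8 × 0.7 = 3.193 kPa.

3.19 kPa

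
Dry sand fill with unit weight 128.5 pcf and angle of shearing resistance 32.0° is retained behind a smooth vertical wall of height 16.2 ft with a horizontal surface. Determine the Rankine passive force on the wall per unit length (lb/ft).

K_p = tan²(45° + φ/2) = 3.255.
P_p = ½ K_p γ H² = 0.5 × 3.255 × 128.5 × 16.2² = 54880 lb/ft.

54900 lb/ft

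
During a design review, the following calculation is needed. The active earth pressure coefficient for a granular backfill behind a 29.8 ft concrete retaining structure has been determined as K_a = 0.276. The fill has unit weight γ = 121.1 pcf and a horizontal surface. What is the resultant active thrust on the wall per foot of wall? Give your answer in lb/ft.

P = ½ K_a γ H² = 0.5 × 0.276 × 121.1 × 29.8² = 14840 lb/ft.

14800 lb/ft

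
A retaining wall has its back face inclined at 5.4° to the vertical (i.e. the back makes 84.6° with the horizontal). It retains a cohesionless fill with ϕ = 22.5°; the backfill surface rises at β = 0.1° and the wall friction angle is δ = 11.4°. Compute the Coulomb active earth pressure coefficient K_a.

0.444

K_a = sin²(α+φ) / [sin²α · sin(α−δ) · (1 + √{sin(φ+δ)sin(φ−β) / (sin(α−δ)sin(α+β))})²].
With α = 84.6°, φ = 22.5°, δ = 11.4°, β = 0.1°: K_a = 0.4442.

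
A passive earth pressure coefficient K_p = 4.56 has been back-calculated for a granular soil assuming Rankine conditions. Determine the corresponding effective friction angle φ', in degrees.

K_p = (1+sin φ)/(1−sin φ) ⇒ sin φ = (K_p − 1)/(K_p + 1) = 0.6403.
φ = arcsin(0.6403) = 39.81°.

39.8°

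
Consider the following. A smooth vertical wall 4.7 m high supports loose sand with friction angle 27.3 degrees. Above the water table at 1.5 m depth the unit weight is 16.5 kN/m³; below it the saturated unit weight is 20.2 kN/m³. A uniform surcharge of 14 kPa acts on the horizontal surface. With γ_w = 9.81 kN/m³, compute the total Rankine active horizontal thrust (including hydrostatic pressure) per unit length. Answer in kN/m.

K_a = tan²(45° − φ/2) = 0.3711.
γ' = 20.2 − 9.81 = 10.39 kN/m³. h₂ = H − d_w = 3.2 m.
σ'_h: at surface K_a·q = 5.196; at WT K_a(q+γd_w) = 14.38; at base K_a(q+γd_w+γ'h₂) = 26.72 kPa.
P₁ = ½(5.196+14.38)×1.5 = 14.68; P₂ = ½(14.38+26.72)×3.2 = 65.76; P_w = ½γ_w h₂² = 50.23.
Total = 14.68+65.76+50.23 = 130.7 kN/m.

131 kN/m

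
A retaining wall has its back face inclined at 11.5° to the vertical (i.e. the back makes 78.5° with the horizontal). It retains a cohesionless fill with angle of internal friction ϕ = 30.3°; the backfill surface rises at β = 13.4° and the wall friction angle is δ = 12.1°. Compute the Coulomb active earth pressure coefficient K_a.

K_a = sin²(α+φ) / [sin²α · sin(α−δ) · (1 + √{sin(φ+δ)sin(φ−β) / (sin(α−δ)sin(α+β))})²].
With α = 78.5°, φ = 30.3°, δ = 12.1°, β = 13.4°: K_a = 0.4761.

0.476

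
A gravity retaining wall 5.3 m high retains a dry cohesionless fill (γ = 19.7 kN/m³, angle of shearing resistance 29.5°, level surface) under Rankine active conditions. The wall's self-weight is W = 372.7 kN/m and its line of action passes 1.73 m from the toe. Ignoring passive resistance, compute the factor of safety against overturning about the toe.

K_a = tan²(45° − 29.5°/2) = 0.3401.
P_a = ½K_aγH² = 0.5×0.3401×19.7×5.3² = 94.10 kN/m, acting at H/3 = 1.767 m above the base.
Overturning moment M_o = P_a × H/3 = 94.10 × 1.767 = 166.2.
Resisting moment M_r = W × 1.73 = 372.7 × 1.73 = 644.8.
FS_overturning = M_r/M_o = 644.8/166.2 = 3.878.

3.88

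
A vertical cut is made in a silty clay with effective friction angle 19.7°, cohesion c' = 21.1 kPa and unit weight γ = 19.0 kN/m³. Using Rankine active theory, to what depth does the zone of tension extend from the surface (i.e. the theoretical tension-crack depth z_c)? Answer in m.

K_a = tan²(45° − 19.7°/2) = 0.4958; √K_a = 0.7041.
The active pressure is zero where K_a γ z = 2c√K_a, so z_c = 2c/(γ√K_a) = 2×21.1/(19.0×0.7041) = 3.154 m.

3.15 m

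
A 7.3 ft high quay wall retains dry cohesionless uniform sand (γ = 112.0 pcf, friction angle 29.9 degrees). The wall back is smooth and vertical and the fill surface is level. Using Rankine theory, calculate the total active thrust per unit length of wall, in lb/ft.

K_a = tan²(45° − φ/2) = 0.3347.
P_a = ½ K_a γ H² = 0.5 × 0.3347 × 112.0 × 7.3² = 998.8 lb/ft.

999 lb/ft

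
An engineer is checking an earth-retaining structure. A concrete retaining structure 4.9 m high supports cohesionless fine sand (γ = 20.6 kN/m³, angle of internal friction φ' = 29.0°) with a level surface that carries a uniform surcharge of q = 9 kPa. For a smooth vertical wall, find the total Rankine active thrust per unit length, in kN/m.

K_a = tan²(45° − φ/2) = 0.3470.
Soil triangle: ½ K_a γ H² = 0.5×0.3470×20.6×4.9² = 85.81 kN/m.
Surcharge rectangle: K_a q H = 0.3470×9×4.9 = 15.30 kN/m.
Total = 85.81 + 15.30 = 101.1 kN/m.

101 kN/m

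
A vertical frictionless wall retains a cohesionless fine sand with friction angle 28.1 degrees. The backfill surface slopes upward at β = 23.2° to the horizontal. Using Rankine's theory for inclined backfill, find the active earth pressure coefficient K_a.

K_a = cos β · (cos β − √(cos²β − cos²φ)) / (cos β + √(cos²β − cos²φ)).
cos β = 0.9191, cos φ = 0.8821, √(cos²β − cos²φ) = 0.2582.
K_a = 0.9191 × (0.9191 − 0.2582)/(0.9191 + 0.2582) = 0.5160.

0.516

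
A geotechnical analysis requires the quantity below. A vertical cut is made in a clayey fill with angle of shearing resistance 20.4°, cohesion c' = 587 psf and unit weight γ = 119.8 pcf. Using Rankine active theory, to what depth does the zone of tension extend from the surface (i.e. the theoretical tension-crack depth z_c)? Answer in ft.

14.1 ft

K_a = tan²(45° − 20.4°/2) = 0.4831; √K_a = 0.6950.
The active pressure is zero where K_a γ z = 2c√K_a, so z_c = 2c/(γ√K_a) = 2×587/(119.8×0.6950) = 14.10 ft.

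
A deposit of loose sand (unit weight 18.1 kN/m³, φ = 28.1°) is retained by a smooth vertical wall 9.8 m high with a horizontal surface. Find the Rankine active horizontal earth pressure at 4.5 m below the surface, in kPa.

29.3 kPa

K_a = (1 − sin φ)/(1 + sin φ) = 0.3596.
σ_h = K_a γ z = 0.3596 × 18.1 × 4.5 = 29.29 kPa.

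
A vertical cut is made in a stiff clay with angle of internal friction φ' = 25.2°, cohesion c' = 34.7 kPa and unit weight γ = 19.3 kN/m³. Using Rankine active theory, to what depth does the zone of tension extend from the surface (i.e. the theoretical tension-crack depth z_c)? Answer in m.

5.67 m

K_a = tan²(45° − 25.2°/2) = 0.4027; √K_a = 0.6346.
The active pressure is zero where K_a γ z = 2c√K_a, so z_c = 2c/(γ√K_a) = 2×34.7/(19.3×0.6346) = 5.666 m.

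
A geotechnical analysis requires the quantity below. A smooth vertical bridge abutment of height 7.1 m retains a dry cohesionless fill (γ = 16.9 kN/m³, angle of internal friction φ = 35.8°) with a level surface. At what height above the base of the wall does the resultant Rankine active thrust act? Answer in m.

2.37 m

K_a = 0.2619.
The pressure distribution is triangular, so the resultant acts at H/3 above the base = 7.1/3 = 2.367 m.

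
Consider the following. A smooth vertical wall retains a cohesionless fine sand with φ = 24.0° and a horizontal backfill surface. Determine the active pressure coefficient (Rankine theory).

K_a = tan²(45° − φ/2) = tan²(33.00°) = 0.4217.

0.422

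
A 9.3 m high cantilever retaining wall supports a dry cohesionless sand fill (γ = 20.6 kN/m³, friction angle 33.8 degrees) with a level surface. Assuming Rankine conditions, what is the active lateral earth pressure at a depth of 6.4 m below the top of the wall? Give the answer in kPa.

37.6 kPa

K_a = (1 − sin φ)/(1 + sin φ) = 0.2851.
σ_h = K_a γ z = 0.2851 × 20.6 × 6.4 = 37.59 kPa.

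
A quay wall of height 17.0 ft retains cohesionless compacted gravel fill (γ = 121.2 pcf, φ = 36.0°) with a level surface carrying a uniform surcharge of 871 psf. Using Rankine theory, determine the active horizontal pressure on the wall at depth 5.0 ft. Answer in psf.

383 psf

K_a = (1 − sin φ)/(1 + sin φ) = 0.2596.
σ_v = γz + q = 121.2 × 5.0 + 871 = 1477 psf.
σ_h = K_a σ_v = 0.2596 × 1477 = 383.5 psf.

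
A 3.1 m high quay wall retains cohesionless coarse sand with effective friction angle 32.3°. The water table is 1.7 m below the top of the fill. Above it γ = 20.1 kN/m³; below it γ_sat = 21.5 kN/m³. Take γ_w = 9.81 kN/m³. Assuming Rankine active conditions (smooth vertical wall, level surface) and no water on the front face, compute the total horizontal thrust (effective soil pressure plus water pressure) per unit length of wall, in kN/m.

K_a = tan²(45° − φ/2) = 0.3035.
γ' = 21.5 − 9.81 = 11.69 kN/m³. Depth below WT = 1.4 m.
σ'_h at WT = K_a γ d_w = 10.37 kPa; at base = 10.37 + K_a γ' × 1.4 = 15.34 kPa.
P₁ (0–1.7 m) = ½×10.37×1.7 = 8.814. P₂ (1.7–3.1 m) = ½(10.37+15.34)×1.4 = 17.99.
P_w = ½ γ_w h₂² = 0.5×9.81×1.4² = 9.614. Total = 8.814+17.99+9.614 = 36.42 kN/m.

36.4 kN/m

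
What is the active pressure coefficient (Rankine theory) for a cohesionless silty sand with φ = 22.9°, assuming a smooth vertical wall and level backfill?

K_a = tan²(45° − φ/2) = tan²(33.55°) = 0.4398.

0.440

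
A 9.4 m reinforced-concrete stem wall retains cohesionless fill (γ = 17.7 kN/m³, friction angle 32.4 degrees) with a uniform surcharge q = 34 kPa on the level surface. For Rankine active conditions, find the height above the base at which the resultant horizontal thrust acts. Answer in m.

K_a = 0.3022.
Triangular part P₁ = ½K_aγH² = 236.3 at H/3 = 3.133 m; rectangular part P₂ = K_a q H = 96.59 at H/2 = 4.700 m.
ȳ = (P₁·3.133 + P₂·4.700)/(P₁+P₂) = 3.588 m.

3.59 m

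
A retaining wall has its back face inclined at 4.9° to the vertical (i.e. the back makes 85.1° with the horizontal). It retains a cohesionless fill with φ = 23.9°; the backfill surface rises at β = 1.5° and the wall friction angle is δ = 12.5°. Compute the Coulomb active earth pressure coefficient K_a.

K_a = sin²(α+φ) / [sin²α · sin(α−δ) · (1 + √{sin(φ+δ)sin(φ−β) / (sin(α−δ)sin(α+β))})²].
With α = 85.1°, φ = 23.9°, δ = 12.5°, β = 1.5°: K_a = 0.4267.

0.427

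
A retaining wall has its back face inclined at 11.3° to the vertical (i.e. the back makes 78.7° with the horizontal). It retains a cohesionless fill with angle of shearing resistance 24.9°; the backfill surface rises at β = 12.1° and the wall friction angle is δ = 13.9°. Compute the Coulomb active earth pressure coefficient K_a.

0.561

K_a = sin²(α+φ) / [sin²α · sin(α−δ) · (1 + √{sin(φ+δ)sin(φ−β) / (sin(α−δ)sin(α+β))})²].
With α = 78.7°, φ = 24.9°, δ = 13.9°, β = 12.1°: K_a = 0.5606.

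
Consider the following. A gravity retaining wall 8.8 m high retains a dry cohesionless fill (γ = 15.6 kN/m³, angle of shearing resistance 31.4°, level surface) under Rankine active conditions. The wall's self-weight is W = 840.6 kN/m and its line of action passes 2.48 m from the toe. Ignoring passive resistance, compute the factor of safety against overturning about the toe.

3.74

K_a = tan²(45° − 31.4°/2) = 0.3149.
P_a = ½K_aγH² = 0.5×0.3149×15.6×8.8² = 190.2 kN/m, acting at H/3 = 2.933 m above the base.
Overturning moment M_o = P_a × H/3 = 190.2 × 2.933 = 558.0.
Resisting moment M_r = W × 2.48 = 840.6 × 2.48 = 2085.
FS_overturning = M_r/M_o = 2085/558.0 = 3.736.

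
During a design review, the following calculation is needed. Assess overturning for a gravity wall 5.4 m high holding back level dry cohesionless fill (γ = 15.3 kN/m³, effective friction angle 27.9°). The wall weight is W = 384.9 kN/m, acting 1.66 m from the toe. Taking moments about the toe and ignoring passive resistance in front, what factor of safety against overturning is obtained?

K_a = tan²(45° − 27.9°/2) = 0.3625.
P_a = ½K_aγH² = 0.5×0.3625×15.3×5.4² = 80.86 kN/m, acting at H/3 = 1.800 m above the base.
Overturning moment M_o = P_a × H/3 = 80.86 × 1.800 = 145.5.
Resisting moment M_r = W × 1.66 = 384.9 × 1.66 = 638.9.
FS_overturning = M_r/M_o = 638.9/145.5 = 4.390.

4.39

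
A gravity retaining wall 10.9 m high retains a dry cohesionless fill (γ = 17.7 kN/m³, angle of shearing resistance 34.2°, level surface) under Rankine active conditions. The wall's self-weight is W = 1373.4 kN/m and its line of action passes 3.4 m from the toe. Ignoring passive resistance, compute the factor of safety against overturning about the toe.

K_a = tan²(45° − 34.2°/2) = 0.2803.
P_a = ½K_aγH² = 0.5×0.2803×17.7×10.9² = 294.8 kN/m, acting at H/3 = 3.633 m above the base.
Overturning moment M_o = P_a × H/3 = 294.8 × 3.633 = 1071.
Resisting moment M_r = W × 3.4 = 1373.4 × 3.4 = 4670.
FS_overturning = M_r/M_o = 4670/1071 = 4.360.

4.36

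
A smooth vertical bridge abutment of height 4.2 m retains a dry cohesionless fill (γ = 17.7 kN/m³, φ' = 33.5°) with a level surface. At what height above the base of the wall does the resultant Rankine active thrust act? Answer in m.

1.40 m

K_a = 0.2887.
The pressure distribution is triangular, so the resultant acts at H/3 above the base = 4.2/3 = 1.400 m.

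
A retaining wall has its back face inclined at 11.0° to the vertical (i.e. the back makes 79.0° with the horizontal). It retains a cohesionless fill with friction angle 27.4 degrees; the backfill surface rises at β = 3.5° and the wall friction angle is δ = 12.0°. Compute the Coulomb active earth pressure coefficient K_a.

K_a = sin²(α+φ) / [sin²α · sin(α−δ) · (1 + √{sin(φ+δ)sin(φ−β) / (sin(α−δ)sin(α+β))})²].
With α = 79.0°, φ = 27.4°, δ = 12.0°, β = 3.5°: K_a = 0.4427.

0.443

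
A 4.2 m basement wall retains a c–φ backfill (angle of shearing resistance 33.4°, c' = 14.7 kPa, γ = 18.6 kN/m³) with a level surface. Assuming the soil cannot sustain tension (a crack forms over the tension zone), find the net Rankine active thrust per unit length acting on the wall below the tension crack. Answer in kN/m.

4.31 kN/m

K_a = 0.2899; √K_a = 0.5384.
Tension-crack depth z_c = 2c/(γ√K_a) = 2×14.7/(18.6×0.5384) = 2.936 m.
σ_a at base = K_a γ H − 2c√K_a = 0.2899×18.6×4.2 − 2×14.7×0.5384 = 6.818 kPa.
P_a = ½ × 6.818 × (H − z_c) = 0.5×6.818×1.264 = 4.311 kN/m.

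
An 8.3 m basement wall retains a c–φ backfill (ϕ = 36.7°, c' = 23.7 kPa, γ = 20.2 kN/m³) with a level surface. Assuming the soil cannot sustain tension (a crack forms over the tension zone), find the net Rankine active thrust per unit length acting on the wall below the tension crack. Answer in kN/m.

33.4 kN/m

K_a = 0.2519; √K_a = 0.5019.
Tension-crack depth z_c = 2c/(γ√K_a) = 2×23.7/(20.2×0.5019) = 4.676 m.
σ_a at base = K_a γ H − 2c√K_a = 0.2519×20.2×8.3 − 2×23.7×0.5019 = 18.44 kPa.
P_a = ½ × 18.44 × (H − z_c) = 0.5×18.44×3.624 = 33.41 kN/m.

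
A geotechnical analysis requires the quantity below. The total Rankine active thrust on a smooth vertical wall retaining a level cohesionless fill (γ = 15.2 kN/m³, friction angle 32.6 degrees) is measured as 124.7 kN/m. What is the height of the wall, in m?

7.40 m

K_a = 0.2997. P_a = ½ K_a γ H² ⇒ H = √(2P_a/(K_a γ)).
H = √(2×124.7/(0.2997×15.2)) = 7.399 m.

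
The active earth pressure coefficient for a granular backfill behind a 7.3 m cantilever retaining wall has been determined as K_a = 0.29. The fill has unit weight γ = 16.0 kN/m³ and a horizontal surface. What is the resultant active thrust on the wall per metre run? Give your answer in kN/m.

124 kN/m

P = ½ K_a γ H² = 0.5 × 0.29 × 16.0 × 7.3² = 123.6 kN/m.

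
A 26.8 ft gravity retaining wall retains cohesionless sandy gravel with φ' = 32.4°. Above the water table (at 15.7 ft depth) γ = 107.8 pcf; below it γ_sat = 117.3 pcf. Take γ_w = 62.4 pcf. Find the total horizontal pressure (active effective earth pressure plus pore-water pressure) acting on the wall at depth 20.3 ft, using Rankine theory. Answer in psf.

875 psf

K_a = (1 − sin φ)/(1 + sin φ) = 0.3022.
γ' = 117.3 − 62.4 = 54.90 pcf.
Effective vertical stress at 20.3 ft: σ'_v = 107.8×15.7 + 54.90×4.60 = 1945 psf.
σ'_h = K_a σ'_v = 0.3022 × 1945 = 587.8 psf; u = γ_w × 4.60 = 287.0 psf.
Total σ_h = 587.8 + 287.0 = 874.9 psf.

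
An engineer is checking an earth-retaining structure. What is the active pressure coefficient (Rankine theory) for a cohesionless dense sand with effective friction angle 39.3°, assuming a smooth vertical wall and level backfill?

0.224

K_a = tan²(45° − φ/2) = tan²(25.35°) = 0.2245.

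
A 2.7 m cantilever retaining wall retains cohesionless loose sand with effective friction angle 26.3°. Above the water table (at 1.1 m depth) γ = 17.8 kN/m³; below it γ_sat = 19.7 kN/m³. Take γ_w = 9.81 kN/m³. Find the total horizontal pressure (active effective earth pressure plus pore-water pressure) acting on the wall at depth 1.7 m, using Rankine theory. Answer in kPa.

K_a = (1 − sin φ)/(1 + sin φ) = 0.3859.
γ' = 19.7 − 9.81 = 9.890 kN/m³.
Effective vertical stress at 1.7 m: σ'_v = 17.8×1.1 + 9.890×0.600 = 25.51 kPa.
σ'_h = K_a σ'_v = 0.3859 × 25.51 = 9.847 kPa; u = γ_w × 0.600 = 5.886 kPa.
Total σ_h = 9.847 + 5.886 = 15.73 kPa.

15.7 kPa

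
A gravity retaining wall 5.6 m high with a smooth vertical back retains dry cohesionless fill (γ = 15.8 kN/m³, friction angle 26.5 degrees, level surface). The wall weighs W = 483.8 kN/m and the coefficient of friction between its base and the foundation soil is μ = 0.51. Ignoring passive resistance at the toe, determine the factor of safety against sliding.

K_a = tan²(45° − 26.5°/2) = 0.3829.
P_a = ½K_aγH² = 0.5×0.3829×15.8×5.6² = 94.87 kN/m, acting at H/3 = 1.867 m above the base.
FS_sliding = μW / P_a = 0.51×483.8 / 94.87 = 2.601.

2.60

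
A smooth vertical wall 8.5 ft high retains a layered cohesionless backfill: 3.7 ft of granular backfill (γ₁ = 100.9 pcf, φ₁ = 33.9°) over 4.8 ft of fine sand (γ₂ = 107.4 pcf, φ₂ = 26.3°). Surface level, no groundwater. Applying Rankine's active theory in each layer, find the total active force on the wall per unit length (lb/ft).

K_a1 = tan²(45°−33.9°/2) = 0.2839; K_a2 = tan²(45°−26.3°/2) = 0.3859.
Layer 1: σ at base = K_a1 γ₁ h₁ = 106.0 psf; P₁ = ½×106.0×3.7 = 196.1.
Layer 2: σ_v at top = γ₁h₁ = 373.3; σ_h top = K_a2×373.3 = 144.1; σ_h base = K_a2×(373.3+107.4×4.8) = 343.0.
P₂ = ½(144.1+343.0)×4.8 = 1169. Total P_a = 196.1+1169 = 1365 lb/ft.

1370 lb/ft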